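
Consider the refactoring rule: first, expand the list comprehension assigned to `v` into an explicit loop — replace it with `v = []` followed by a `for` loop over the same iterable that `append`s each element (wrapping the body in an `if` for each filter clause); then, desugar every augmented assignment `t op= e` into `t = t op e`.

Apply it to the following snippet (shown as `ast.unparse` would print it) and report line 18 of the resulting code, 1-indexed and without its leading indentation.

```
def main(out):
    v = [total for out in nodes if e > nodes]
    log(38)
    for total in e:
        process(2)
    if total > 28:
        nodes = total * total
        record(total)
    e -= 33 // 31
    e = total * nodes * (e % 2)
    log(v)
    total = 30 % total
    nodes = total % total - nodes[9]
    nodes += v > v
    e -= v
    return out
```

Transformed code:
def main(out):
    v = []
    for out in nodes:
        if e > nodes:
            v.append(total)
    log(38)
    for total in e:
        process(2)
    if total > 28:
        nodes = total * total
        record(total)
    e = e - 33 // 31
    e = total * nodes * (e % 2)
    log(v)
    total = 30 % total
    nodes = total % total - nodes[9]
    nodes = nodes + (v > v)
    e = e - v
    return out

e = e - v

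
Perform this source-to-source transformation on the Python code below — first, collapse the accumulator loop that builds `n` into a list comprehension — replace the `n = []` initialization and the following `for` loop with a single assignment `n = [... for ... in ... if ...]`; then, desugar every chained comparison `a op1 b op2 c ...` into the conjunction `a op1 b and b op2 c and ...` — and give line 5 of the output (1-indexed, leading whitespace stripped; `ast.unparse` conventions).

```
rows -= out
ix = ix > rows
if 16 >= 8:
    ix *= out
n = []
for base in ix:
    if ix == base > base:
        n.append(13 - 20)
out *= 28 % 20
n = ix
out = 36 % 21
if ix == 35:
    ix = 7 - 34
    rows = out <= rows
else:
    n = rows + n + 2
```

n = [13 - 20 for base in ix if ix == base and base > base]

Transformed code:
rows -= out
ix = ix > rows
if 16 >= 8:
    ix *= out
n = [13 - 20 for base in ix if ix == base and base > base]
out *= 28 % 20
n = ix
out = 36 % 21
if ix == 35:
    ix = 7 - 34
    rows = out <= rows
else:
    n = rows + n + 2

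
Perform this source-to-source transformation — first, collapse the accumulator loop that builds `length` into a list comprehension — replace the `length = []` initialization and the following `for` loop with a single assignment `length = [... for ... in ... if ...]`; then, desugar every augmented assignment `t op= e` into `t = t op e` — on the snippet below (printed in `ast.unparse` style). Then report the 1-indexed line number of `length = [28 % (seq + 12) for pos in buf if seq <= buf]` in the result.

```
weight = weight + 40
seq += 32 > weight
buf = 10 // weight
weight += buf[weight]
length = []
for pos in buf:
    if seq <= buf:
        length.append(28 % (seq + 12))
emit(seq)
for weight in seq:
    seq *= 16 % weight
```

5

Transformed code:
weight = weight + 40
seq = seq + (32 > weight)
buf = 10 // weight
weight = weight + buf[weight]
length = [28 % (seq + 12) for pos in buf if seq <= buf]
emit(seq)
for weight in seq:
    seq = seq * (16 % weight)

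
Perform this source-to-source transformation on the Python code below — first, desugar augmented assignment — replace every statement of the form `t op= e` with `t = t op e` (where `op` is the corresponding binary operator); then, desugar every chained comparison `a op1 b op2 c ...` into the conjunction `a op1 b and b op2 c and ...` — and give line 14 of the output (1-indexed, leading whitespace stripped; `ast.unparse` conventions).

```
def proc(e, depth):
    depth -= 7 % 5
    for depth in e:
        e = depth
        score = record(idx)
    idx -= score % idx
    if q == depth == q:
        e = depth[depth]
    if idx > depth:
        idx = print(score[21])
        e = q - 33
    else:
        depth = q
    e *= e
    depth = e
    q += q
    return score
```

e = e * e

Transformed code:
def proc(e, depth):
    depth = depth - 7 % 5
    for depth in e:
        e = depth
        score = record(idx)
    idx = idx - score % idx
    if q == depth and depth == q:
        e = depth[depth]
    if idx > depth:
        idx = print(score[21])
        e = q - 33
    else:
        depth = q
    e = e * e
    depth = e
    q = q + q
    return score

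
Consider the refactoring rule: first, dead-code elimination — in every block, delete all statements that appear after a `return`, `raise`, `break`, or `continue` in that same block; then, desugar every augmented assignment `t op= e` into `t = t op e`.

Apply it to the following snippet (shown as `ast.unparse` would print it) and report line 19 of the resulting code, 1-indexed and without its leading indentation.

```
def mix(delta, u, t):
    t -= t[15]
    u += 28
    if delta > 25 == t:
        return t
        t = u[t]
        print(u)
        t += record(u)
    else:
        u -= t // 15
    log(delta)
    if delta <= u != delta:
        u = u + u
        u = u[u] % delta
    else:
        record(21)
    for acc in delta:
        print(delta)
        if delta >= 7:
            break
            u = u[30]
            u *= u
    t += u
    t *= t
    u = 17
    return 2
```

Transformed code:
def mix(delta, u, t):
    t = t - t[15]
    u = u + 28
    if delta > 25 == t:
        return t
    else:
        u = u - t // 15
    log(delta)
    if delta <= u != delta:
        u = u + u
        u = u[u] % delta
    else:
        record(21)
    for acc in delta:
        print(delta)
        if delta >= 7:
            break
    t = t + u
    t = t * t
    u = 17
    return 2

t = t * t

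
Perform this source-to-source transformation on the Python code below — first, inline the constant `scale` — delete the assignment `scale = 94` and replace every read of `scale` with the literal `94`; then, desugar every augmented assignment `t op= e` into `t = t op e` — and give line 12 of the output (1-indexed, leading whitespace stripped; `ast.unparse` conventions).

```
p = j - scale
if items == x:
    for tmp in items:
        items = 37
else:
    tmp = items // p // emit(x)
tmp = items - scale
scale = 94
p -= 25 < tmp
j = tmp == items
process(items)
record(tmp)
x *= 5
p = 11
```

x = x * 5

Transformed code:
p = j - 94
if items == x:
    for tmp in items:
        items = 37
else:
    tmp = items // p // emit(x)
tmp = items - 94
p = p - (25 < tmp)
j = tmp == items
process(items)
record(tmp)
x = x * 5
p = 11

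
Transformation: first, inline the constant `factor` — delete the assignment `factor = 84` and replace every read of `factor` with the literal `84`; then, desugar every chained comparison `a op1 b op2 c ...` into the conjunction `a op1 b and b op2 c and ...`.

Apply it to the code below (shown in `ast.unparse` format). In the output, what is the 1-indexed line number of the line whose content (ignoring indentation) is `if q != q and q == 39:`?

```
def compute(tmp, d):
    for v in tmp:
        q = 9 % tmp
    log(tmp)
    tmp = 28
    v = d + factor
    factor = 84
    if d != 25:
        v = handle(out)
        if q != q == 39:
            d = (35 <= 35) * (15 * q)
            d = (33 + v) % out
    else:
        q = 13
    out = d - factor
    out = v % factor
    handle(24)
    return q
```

Transformed code:
def compute(tmp, d):
    for v in tmp:
        q = 9 % tmp
    log(tmp)
    tmp = 28
    v = d + 84
    if d != 25:
        v = handle(out)
        if q != q and q == 39:
            d = (35 <= 35) * (15 * q)
            d = (33 + v) % out
    else:
        q = 13
    out = d - 84
    out = v % 84
    handle(24)
    return q

9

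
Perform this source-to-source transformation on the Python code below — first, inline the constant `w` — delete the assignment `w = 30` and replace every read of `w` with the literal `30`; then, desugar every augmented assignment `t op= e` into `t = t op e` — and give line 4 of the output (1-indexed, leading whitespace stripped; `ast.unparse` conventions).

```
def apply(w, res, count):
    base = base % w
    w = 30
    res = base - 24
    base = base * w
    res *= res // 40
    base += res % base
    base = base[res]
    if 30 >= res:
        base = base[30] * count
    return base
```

Transformed code:
def apply(w, res, count):
    base = base % 30
    res = base - 24
    base = base * 30
    res = res * (res // 40)
    base = base + res % base
    base = base[res]
    if 30 >= res:
        base = base[30] * count
    return base

base = base * 30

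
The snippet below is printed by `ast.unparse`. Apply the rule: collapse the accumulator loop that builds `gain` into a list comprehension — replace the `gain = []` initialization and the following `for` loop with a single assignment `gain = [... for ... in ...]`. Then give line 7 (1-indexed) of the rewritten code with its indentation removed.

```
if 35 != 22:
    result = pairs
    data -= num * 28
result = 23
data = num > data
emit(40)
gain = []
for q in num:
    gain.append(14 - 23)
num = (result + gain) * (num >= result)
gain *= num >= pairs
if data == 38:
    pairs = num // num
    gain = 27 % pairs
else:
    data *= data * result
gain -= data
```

gain = [14 - 23 for q in num]

Transformed code:
if 35 != 22:
    result = pairs
    data -= num * 28
result = 23
data = num > data
emit(40)
gain = [14 - 23 for q in num]
num = (result + gain) * (num >= result)
gain *= num >= pairs
if data == 38:
    pairs = num // num
    gain = 27 % pairs
else:
    data *= data * result
gain -= data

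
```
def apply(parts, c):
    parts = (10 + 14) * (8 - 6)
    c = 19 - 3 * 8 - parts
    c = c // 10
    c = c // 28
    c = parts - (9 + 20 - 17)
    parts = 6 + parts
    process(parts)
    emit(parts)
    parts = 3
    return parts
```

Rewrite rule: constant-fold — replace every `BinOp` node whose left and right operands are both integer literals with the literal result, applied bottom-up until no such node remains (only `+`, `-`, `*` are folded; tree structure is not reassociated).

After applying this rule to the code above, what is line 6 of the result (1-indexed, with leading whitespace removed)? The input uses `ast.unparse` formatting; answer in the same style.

c = parts - 12

Transformed code:
def apply(parts, c):
    parts = 48
    c = -5 - parts
    c = c // 10
    c = c // 28
    c = parts - 12
    parts = 6 + parts
    process(parts)
    emit(parts)
    parts = 3
    return parts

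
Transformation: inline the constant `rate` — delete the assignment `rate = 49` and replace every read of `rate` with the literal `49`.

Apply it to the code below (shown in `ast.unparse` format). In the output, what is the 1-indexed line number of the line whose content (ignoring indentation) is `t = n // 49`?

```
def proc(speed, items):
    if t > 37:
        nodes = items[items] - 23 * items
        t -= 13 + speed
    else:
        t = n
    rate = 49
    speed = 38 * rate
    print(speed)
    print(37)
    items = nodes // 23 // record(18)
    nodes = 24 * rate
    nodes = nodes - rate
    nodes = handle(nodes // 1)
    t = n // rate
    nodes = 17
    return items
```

Transformed code:
def proc(speed, items):
    if t > 37:
        nodes = items[items] - 23 * items
        t -= 13 + speed
    else:
        t = n
    speed = 38 * 49
    print(speed)
    print(37)
    items = nodes // 23 // record(18)
    nodes = 24 * 49
    nodes = nodes - 49
    nodes = handle(nodes // 1)
    t = n // 49
    nodes = 17
    return items

14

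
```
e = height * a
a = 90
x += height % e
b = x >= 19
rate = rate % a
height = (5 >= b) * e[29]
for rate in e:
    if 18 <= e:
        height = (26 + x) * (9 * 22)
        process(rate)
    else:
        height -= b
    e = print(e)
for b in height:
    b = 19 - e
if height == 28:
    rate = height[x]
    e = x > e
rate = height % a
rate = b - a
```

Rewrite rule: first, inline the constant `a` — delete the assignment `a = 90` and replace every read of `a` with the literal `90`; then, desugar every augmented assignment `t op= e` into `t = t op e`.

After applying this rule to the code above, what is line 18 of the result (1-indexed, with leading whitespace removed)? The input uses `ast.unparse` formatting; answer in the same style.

Transformed code:
e = height * 90
x = x + height % e
b = x >= 19
rate = rate % 90
height = (5 >= b) * e[29]
for rate in e:
    if 18 <= e:
        height = (26 + x) * (9 * 22)
        process(rate)
    else:
        height = height - b
    e = print(e)
for b in height:
    b = 19 - e
if height == 28:
    rate = height[x]
    e = x > e
rate = height % 90
rate = b - 90

rate = height % 90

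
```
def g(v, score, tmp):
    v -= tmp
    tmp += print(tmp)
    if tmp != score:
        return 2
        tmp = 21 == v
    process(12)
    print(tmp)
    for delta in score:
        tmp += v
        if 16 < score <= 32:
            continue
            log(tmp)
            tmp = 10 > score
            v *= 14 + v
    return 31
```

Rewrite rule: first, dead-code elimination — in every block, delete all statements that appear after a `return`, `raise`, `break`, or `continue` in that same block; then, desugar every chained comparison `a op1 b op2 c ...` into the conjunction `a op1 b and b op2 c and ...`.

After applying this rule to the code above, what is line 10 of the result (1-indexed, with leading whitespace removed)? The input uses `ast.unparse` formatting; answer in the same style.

Transformed code:
def g(v, score, tmp):
    v -= tmp
    tmp += print(tmp)
    if tmp != score:
        return 2
    process(12)
    print(tmp)
    for delta in score:
        tmp += v
        if 16 < score and score <= 32:
            continue
    return 31

if 16 < score and score <= 32:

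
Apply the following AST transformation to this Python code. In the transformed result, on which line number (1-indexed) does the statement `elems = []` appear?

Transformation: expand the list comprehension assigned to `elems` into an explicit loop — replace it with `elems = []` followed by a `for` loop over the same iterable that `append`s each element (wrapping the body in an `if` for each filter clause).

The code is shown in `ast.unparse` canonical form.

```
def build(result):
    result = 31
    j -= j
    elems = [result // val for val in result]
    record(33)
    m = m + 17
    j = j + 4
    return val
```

Transformed code:
def build(result):
    result = 31
    j -= j
    elems = []
    for val in result:
        elems.append(result // val)
    record(33)
    m = m + 17
    j = j + 4
    return val

4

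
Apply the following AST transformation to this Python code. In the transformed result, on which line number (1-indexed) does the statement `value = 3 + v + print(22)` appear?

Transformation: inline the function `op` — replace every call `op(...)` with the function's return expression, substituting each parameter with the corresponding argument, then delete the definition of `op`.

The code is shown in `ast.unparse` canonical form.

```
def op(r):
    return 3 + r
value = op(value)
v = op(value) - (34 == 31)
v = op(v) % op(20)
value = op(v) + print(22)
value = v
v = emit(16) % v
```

4

Transformed code:
value = 3 + value
v = 3 + value - (34 == 31)
v = (3 + v) % (3 + 20)
value = 3 + v + print(22)
value = v
v = emit(16) % v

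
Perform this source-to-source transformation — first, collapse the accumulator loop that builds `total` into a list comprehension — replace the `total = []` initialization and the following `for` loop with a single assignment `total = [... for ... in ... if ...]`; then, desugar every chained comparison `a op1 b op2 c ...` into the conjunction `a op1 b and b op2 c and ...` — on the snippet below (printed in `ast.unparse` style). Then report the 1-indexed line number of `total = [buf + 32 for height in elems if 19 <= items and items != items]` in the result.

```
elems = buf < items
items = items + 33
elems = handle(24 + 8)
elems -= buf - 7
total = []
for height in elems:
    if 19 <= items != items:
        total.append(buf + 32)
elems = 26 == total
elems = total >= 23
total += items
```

5

Transformed code:
elems = buf < items
items = items + 33
elems = handle(24 + 8)
elems -= buf - 7
total = [buf + 32 for height in elems if 19 <= items and items != items]
elems = 26 == total
elems = total >= 23
total += items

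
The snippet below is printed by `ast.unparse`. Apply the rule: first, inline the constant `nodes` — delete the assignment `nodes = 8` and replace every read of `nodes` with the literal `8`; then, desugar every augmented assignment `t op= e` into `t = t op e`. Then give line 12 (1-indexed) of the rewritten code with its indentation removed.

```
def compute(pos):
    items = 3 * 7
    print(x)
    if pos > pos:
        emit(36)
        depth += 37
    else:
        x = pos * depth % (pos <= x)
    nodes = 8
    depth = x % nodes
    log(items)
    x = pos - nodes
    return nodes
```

return 8

Transformed code:
def compute(pos):
    items = 3 * 7
    print(x)
    if pos > pos:
        emit(36)
        depth = depth + 37
    else:
        x = pos * depth % (pos <= x)
    depth = x % 8
    log(items)
    x = pos - 8
    return 8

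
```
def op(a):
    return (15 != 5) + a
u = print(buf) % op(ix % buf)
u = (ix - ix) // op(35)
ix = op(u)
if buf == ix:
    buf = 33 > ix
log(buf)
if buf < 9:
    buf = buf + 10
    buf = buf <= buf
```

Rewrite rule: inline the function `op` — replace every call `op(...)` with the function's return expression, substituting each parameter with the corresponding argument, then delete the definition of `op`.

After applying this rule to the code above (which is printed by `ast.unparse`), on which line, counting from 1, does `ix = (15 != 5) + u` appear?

Transformed code:
u = print(buf) % ((15 != 5) + ix % buf)
u = (ix - ix) // ((15 != 5) + 35)
ix = (15 != 5) + u
if buf == ix:
    buf = 33 > ix
log(buf)
if buf < 9:
    buf = buf + 10
    buf = buf <= buf

3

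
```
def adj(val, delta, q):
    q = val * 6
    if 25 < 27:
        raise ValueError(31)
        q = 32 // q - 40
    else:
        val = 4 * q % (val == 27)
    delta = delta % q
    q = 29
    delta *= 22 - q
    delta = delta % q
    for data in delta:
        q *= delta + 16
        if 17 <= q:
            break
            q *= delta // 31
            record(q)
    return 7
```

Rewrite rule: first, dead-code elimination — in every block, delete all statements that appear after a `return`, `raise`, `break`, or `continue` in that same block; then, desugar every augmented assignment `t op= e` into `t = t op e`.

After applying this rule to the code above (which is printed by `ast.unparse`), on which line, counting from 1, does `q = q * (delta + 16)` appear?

Transformed code:
def adj(val, delta, q):
    q = val * 6
    if 25 < 27:
        raise ValueError(31)
    else:
        val = 4 * q % (val == 27)
    delta = delta % q
    q = 29
    delta = delta * (22 - q)
    delta = delta % q
    for data in delta:
        q = q * (delta + 16)
        if 17 <= q:
            break
    return 7

12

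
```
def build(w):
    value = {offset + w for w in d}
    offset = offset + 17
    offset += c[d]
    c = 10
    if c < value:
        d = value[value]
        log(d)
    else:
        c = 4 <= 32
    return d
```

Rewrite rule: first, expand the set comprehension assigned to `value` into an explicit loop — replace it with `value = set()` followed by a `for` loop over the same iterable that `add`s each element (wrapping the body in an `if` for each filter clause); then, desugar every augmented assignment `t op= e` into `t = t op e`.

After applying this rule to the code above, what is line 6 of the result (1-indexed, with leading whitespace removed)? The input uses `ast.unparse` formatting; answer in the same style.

offset = offset + c[d]

Transformed code:
def build(w):
    value = set()
    for w in d:
        value.add(offset + w)
    offset = offset + 17
    offset = offset + c[d]
    c = 10
    if c < value:
        d = value[value]
        log(d)
    else:
        c = 4 <= 32
    return d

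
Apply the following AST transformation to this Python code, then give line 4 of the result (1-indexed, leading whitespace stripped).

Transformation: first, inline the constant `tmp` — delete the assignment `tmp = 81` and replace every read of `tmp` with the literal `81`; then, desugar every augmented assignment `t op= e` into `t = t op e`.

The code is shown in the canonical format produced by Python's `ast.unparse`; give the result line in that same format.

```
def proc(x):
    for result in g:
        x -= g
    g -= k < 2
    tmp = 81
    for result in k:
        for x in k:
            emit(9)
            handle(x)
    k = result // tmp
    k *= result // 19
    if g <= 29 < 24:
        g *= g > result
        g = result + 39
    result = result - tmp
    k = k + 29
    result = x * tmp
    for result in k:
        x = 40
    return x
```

g = g - (k < 2)

Transformed code:
def proc(x):
    for result in g:
        x = x - g
    g = g - (k < 2)
    for result in k:
        for x in k:
            emit(9)
            handle(x)
    k = result // 81
    k = k * (result // 19)
    if g <= 29 < 24:
        g = g * (g > result)
        g = result + 39
    result = result - 81
    k = k + 29
    result = x * 81
    for result in k:
        x = 40
    return x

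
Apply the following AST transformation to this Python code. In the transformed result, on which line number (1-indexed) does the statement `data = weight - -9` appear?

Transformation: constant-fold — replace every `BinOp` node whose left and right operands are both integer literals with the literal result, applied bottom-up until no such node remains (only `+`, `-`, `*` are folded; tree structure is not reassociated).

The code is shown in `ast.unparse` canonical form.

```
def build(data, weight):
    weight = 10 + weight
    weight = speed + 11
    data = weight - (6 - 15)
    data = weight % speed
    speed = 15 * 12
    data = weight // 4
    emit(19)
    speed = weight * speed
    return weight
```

Transformed code:
def build(data, weight):
    weight = 10 + weight
    weight = speed + 11
    data = weight - -9
    data = weight % speed
    speed = 180
    data = weight // 4
    emit(19)
    speed = weight * speed
    return weight

4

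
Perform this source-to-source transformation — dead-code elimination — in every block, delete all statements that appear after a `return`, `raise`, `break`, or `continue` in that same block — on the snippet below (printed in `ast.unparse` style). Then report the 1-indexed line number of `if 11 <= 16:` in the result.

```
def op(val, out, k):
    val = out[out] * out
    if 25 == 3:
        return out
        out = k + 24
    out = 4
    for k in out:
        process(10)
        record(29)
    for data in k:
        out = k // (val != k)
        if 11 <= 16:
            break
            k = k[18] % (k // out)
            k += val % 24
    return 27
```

Transformed code:
def op(val, out, k):
    val = out[out] * out
    if 25 == 3:
        return out
    out = 4
    for k in out:
        process(10)
        record(29)
    for data in k:
        out = k // (val != k)
        if 11 <= 16:
            break
    return 27

11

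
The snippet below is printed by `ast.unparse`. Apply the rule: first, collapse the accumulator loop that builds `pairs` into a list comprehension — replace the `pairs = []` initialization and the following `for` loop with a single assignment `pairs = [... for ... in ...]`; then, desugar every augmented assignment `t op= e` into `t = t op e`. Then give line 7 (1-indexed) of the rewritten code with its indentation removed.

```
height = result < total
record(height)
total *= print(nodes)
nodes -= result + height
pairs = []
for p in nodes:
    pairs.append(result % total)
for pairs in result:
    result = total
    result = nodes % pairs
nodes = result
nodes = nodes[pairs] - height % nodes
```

result = total

Transformed code:
height = result < total
record(height)
total = total * print(nodes)
nodes = nodes - (result + height)
pairs = [result % total for p in nodes]
for pairs in result:
    result = total
    result = nodes % pairs
nodes = result
nodes = nodes[pairs] - height % nodes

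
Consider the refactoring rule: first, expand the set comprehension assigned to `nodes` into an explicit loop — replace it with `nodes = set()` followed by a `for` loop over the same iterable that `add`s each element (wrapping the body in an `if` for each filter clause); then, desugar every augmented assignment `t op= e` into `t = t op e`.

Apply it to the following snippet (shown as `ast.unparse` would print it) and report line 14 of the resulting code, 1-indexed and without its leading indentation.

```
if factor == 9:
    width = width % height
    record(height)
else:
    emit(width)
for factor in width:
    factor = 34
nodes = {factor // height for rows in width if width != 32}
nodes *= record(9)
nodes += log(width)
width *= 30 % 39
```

width = width * (30 % 39)

Transformed code:
if factor == 9:
    width = width % height
    record(height)
else:
    emit(width)
for factor in width:
    factor = 34
nodes = set()
for rows in width:
    if width != 32:
        nodes.add(factor // height)
nodes = nodes * record(9)
nodes = nodes + log(width)
width = width * (30 % 39)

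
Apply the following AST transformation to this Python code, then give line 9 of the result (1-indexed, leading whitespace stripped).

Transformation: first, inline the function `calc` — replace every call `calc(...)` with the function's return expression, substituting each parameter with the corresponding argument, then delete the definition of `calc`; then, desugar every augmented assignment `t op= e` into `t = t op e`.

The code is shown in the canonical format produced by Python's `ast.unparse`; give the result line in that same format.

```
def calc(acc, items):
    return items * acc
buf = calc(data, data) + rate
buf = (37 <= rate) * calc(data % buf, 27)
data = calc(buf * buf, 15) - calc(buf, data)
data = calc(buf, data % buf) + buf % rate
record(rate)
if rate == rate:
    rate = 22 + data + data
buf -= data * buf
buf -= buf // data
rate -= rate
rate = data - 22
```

buf = buf - buf // data

Transformed code:
buf = data * data + rate
buf = (37 <= rate) * (27 * (data % buf))
data = 15 * (buf * buf) - data * buf
data = data % buf * buf + buf % rate
record(rate)
if rate == rate:
    rate = 22 + data + data
buf = buf - data * buf
buf = buf - buf // data
rate = rate - rate
rate = data - 22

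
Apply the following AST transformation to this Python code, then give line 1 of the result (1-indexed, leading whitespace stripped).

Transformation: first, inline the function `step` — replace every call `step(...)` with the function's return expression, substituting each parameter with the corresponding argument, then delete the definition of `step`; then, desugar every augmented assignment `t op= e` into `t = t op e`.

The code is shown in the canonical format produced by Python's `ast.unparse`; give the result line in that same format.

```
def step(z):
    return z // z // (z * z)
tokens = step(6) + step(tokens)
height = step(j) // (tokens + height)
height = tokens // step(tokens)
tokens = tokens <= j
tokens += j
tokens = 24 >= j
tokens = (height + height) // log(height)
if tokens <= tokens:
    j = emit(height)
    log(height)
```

Transformed code:
tokens = 6 // 6 // (6 * 6) + tokens // tokens // (tokens * tokens)
height = j // j // (j * j) // (tokens + height)
height = tokens // (tokens // tokens // (tokens * tokens))
tokens = tokens <= j
tokens = tokens + j
tokens = 24 >= j
tokens = (height + height) // log(height)
if tokens <= tokens:
    j = emit(height)
    log(height)

tokens = 6 // 6 // (6 * 6) + tokens // tokens // (tokens * tokens)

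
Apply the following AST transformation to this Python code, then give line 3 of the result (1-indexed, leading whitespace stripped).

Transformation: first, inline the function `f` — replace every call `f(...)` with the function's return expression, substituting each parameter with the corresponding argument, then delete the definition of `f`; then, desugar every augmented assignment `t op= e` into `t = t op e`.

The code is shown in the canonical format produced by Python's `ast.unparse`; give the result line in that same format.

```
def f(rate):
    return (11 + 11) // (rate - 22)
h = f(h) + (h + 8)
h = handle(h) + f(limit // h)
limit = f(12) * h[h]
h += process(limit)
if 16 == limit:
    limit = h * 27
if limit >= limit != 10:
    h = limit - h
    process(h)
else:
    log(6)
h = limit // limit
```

Transformed code:
h = (11 + 11) // (h - 22) + (h + 8)
h = handle(h) + (11 + 11) // (limit // h - 22)
limit = (11 + 11) // (12 - 22) * h[h]
h = h + process(limit)
if 16 == limit:
    limit = h * 27
if limit >= limit != 10:
    h = limit - h
    process(h)
else:
    log(6)
h = limit // limit

limit = (11 + 11) // (12 - 22) * h[h]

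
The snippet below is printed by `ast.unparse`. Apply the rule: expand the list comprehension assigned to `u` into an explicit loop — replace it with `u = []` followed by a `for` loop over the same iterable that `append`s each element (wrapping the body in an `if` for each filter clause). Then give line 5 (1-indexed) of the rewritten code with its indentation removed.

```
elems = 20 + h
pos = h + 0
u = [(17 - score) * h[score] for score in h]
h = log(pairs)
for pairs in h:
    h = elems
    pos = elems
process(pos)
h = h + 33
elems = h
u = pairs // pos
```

u.append((17 - score) * h[score])

Transformed code:
elems = 20 + h
pos = h + 0
u = []
for score in h:
    u.append((17 - score) * h[score])
h = log(pairs)
for pairs in h:
    h = elems
    pos = elems
process(pos)
h = h + 33
elems = h
u = pairs // pos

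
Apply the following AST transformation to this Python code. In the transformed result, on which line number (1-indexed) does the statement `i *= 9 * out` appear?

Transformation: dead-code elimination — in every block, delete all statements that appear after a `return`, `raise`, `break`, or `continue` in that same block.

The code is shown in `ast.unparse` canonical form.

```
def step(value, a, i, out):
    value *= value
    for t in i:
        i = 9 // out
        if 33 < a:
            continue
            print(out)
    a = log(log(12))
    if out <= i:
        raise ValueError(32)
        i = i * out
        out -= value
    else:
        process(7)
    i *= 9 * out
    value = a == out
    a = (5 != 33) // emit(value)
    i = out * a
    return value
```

Transformed code:
def step(value, a, i, out):
    value *= value
    for t in i:
        i = 9 // out
        if 33 < a:
            continue
    a = log(log(12))
    if out <= i:
        raise ValueError(32)
    else:
        process(7)
    i *= 9 * out
    value = a == out
    a = (5 != 33) // emit(value)
    i = out * a
    return value

12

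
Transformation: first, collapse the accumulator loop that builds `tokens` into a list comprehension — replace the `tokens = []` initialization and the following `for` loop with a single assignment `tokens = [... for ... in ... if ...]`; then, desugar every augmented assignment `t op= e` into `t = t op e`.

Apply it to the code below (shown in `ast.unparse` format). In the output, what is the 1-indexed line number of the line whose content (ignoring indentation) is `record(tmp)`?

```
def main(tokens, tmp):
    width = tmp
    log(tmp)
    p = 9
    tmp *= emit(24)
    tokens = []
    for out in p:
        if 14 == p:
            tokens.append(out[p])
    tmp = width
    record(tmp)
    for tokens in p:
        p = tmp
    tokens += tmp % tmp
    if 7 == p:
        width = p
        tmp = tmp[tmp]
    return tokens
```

8

Transformed code:
def main(tokens, tmp):
    width = tmp
    log(tmp)
    p = 9
    tmp = tmp * emit(24)
    tokens = [out[p] for out in p if 14 == p]
    tmp = width
    record(tmp)
    for tokens in p:
        p = tmp
    tokens = tokens + tmp % tmp
    if 7 == p:
        width = p
        tmp = tmp[tmp]
    return tokens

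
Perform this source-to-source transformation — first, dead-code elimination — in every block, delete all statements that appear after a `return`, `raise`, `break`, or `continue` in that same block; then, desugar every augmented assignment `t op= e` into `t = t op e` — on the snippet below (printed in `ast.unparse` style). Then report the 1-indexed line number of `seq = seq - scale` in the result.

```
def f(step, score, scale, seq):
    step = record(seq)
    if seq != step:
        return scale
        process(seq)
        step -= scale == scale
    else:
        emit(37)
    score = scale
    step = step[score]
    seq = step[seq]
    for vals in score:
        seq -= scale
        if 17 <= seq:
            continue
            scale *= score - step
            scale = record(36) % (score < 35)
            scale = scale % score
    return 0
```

Transformed code:
def f(step, score, scale, seq):
    step = record(seq)
    if seq != step:
        return scale
    else:
        emit(37)
    score = scale
    step = step[score]
    seq = step[seq]
    for vals in score:
        seq = seq - scale
        if 17 <= seq:
            continue
    return 0

11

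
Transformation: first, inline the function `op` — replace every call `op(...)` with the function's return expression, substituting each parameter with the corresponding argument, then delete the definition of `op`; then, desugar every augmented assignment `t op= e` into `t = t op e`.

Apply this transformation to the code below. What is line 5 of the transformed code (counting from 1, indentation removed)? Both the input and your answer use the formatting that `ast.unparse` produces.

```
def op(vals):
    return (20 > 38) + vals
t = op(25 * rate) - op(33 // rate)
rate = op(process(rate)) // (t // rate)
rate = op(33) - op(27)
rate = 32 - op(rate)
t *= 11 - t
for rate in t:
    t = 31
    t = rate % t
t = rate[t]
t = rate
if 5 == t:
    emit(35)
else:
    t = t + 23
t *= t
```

t = t * (11 - t)

Transformed code:
t = (20 > 38) + 25 * rate - ((20 > 38) + 33 // rate)
rate = ((20 > 38) + process(rate)) // (t // rate)
rate = (20 > 38) + 33 - ((20 > 38) + 27)
rate = 32 - ((20 > 38) + rate)
t = t * (11 - t)
for rate in t:
    t = 31
    t = rate % t
t = rate[t]
t = rate
if 5 == t:
    emit(35)
else:
    t = t + 23
t = t * t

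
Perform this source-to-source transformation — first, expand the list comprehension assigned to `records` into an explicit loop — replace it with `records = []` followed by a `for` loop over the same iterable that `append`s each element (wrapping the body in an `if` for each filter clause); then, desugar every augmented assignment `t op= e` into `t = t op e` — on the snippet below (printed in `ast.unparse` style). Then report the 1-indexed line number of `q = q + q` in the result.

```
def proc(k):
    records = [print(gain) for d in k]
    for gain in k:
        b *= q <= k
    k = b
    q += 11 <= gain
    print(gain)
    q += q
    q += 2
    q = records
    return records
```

Transformed code:
def proc(k):
    records = []
    for d in k:
        records.append(print(gain))
    for gain in k:
        b = b * (q <= k)
    k = b
    q = q + (11 <= gain)
    print(gain)
    q = q + q
    q = q + 2
    q = records
    return records

10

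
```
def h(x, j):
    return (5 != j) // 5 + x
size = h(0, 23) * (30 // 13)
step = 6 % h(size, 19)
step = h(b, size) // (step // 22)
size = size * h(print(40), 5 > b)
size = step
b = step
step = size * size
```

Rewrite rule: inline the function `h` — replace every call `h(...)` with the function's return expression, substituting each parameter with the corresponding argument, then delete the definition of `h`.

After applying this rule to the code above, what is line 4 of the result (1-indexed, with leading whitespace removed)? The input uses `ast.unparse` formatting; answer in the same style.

size = size * ((5 != (5 > b)) // 5 + print(40))

Transformed code:
size = ((5 != 23) // 5 + 0) * (30 // 13)
step = 6 % ((5 != 19) // 5 + size)
step = ((5 != size) // 5 + b) // (step // 22)
size = size * ((5 != (5 > b)) // 5 + print(40))
size = step
b = step
step = size * size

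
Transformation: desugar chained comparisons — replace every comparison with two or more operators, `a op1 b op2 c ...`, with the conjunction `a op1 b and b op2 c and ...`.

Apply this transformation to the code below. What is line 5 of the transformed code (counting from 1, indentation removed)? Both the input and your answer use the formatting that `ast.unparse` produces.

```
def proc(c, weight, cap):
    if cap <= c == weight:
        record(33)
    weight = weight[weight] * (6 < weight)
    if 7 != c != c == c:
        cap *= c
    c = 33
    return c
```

Transformed code:
def proc(c, weight, cap):
    if cap <= c and c == weight:
        record(33)
    weight = weight[weight] * (6 < weight)
    if 7 != c and c != c and (c == c):
        cap *= c
    c = 33
    return c

if 7 != c and c != c and (c == c):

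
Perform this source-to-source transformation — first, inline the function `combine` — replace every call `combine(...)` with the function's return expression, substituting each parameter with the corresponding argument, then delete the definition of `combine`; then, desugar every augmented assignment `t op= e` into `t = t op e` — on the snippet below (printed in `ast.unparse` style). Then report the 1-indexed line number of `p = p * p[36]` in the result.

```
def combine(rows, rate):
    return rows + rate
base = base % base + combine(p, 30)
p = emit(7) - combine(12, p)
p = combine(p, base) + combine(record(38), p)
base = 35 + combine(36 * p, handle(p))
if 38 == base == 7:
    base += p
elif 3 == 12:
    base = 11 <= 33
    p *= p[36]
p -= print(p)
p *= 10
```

9

Transformed code:
base = base % base + (p + 30)
p = emit(7) - (12 + p)
p = p + base + (record(38) + p)
base = 35 + (36 * p + handle(p))
if 38 == base == 7:
    base = base + p
elif 3 == 12:
    base = 11 <= 33
    p = p * p[36]
p = p - print(p)
p = p * 10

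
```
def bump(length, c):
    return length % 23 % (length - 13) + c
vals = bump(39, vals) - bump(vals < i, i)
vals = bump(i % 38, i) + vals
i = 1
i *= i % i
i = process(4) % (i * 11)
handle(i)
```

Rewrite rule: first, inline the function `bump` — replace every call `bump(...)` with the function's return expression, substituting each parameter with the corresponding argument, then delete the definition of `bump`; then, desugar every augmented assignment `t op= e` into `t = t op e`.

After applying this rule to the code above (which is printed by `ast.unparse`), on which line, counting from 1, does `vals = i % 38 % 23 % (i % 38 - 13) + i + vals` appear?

Transformed code:
vals = 39 % 23 % (39 - 13) + vals - ((vals < i) % 23 % ((vals < i) - 13) + i)
vals = i % 38 % 23 % (i % 38 - 13) + i + vals
i = 1
i = i * (i % i)
i = process(4) % (i * 11)
handle(i)

2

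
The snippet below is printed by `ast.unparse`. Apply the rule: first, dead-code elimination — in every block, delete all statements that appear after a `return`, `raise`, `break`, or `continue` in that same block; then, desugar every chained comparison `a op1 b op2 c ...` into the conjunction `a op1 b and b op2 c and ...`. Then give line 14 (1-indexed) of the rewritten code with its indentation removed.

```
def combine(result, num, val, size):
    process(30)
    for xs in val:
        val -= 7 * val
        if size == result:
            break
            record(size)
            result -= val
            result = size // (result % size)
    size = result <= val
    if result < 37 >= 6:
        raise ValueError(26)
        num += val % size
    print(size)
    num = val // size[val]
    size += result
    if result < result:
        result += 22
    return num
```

result += 22

Transformed code:
def combine(result, num, val, size):
    process(30)
    for xs in val:
        val -= 7 * val
        if size == result:
            break
    size = result <= val
    if result < 37 and 37 >= 6:
        raise ValueError(26)
    print(size)
    num = val // size[val]
    size += result
    if result < result:
        result += 22
    return num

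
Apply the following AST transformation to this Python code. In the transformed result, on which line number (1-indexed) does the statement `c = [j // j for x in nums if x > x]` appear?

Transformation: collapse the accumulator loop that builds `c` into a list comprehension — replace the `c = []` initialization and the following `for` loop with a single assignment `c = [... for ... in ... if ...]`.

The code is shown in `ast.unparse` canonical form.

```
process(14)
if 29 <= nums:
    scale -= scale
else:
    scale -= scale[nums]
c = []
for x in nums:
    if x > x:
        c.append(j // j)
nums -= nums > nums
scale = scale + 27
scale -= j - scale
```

Transformed code:
process(14)
if 29 <= nums:
    scale -= scale
else:
    scale -= scale[nums]
c = [j // j for x in nums if x > x]
nums -= nums > nums
scale = scale + 27
scale -= j - scale

6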